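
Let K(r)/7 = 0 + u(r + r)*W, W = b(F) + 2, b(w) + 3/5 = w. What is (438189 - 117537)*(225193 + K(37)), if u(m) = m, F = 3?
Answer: 364697079372/5 ≈ 7.2939e+10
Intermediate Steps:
b(w) = -3/5 + w
W = 22/5 (W = (-3/5 + 3) + 2 = 12/5 + 2 = 22/5 ≈ 4.4000)
K(r) = 308*r/5 (K(r) = 7*(0 + (r + r)*(22/5)) = 7*(0 + (2*r)*(22/5)) = 7*(0 + 44*r/5) = 7*(44*r/5) = 308*r/5)
(438189 - 117537)*(225193 + K(37)) = (438189 - 117537)*(225193 + (308/5)*37) = 320652*(225193 + 11396/5) = 320652*(1137361/5) = 364697079372/5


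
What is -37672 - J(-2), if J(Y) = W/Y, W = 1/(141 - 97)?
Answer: -3315135/88 ≈ -37672.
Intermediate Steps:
W = 1/44 ≈ 0.022727
J(Y) = 1/(44*Y)
-37672 - J(-2) = -37672 - 1/(44*(-2)) = -37672 - (-1)/(44*2) = -37672 - 1*(-1/88) = -37672 + 1/88 = -3315135/88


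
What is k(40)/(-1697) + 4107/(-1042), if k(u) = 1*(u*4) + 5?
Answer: -7141509/1768274 ≈ -4.0387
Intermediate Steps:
k(u) = 5 + 4*u (k(u) = 1*(4*u) + 5 = 4*u + 5 = 5 + 4*u)
k(40)/(-1697) + 4107/(-1042) = (5 + 4*40)/(-1697) + 4107/(-1042) = (5 + 160)*(-1/1697) + 4107*(-1/1042) = 165*(-1/1697) - 4107/1042 = -165/1697 - 4107/1042 = -7141509/1768274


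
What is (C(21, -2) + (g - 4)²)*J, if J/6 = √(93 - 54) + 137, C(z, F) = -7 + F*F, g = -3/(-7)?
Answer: 392916/49 + 2868*√39/49 ≈ 8384.2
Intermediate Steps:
g = 3/7 (g = -3*(-⅐) = 3/7 ≈ 0.42857)
C(z, F) = -7 + F²
J = 822 + 6*√39 (J = 6*(√(93 - 54) + 137) = 6*(√39 + 137) = 6*(137 + √39) = 822 + 6*√39 ≈ 859.47)
(C(21, -2) + (g - 4)²)*J = ((-7 + (-2)²) + (3/7 - 4)²)*(822 + 6*√39) = ((-7 + 4) + (-25/7)²)*(822 + 6*√39) = (-3 + 625/49)*(822 + 6*√39) = 478*(822 + 6*√39)/49 = 392916/49 + 2868*√39/49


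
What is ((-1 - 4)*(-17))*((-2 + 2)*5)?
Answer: 0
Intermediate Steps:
((-1 - 4)*(-17))*((-2 + 2)*5) = (-5*(-17))*(0*5) = 85*0 = 0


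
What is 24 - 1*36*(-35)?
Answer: 1284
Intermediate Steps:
24 - 1*36*(-35) = 24 - 36*(-35) = 24 + 1260 = 1284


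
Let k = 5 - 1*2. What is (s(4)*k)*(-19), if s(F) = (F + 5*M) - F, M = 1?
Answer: -285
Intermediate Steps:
k = 3 (k = 5 - 2 = 3)
s(F) = 5 (s(F) = (F + 5*1) - F = (F + 5) - F = (5 + F) - F = 5)
(s(4)*k)*(-19) = (5*3)*(-19) = 15*(-19) = -285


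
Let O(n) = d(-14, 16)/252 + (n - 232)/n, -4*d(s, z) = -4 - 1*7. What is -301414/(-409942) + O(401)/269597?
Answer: 16423069545519305/22336358931418896 ≈ 0.73526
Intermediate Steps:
d(s, z) = 11/4 (d(s, z) = -(-4 - 1*7)/4 = -(-4 - 7)/4 = -¼*(-11) = 11/4)
O(n) = 11/1008 + (-232 + n)/n (O(n) = (11/4)/252 + (n - 232)/n = (11/4)*(1/252) + (-232 + n)/n = 11/1008 + (-232 + n)/n)
-301414/(-409942) + O(401)/269597 = -301414/(-409942) + (1019/1008 - 232/401)/269597 = -301414*(-1/409942) + (1019/1008 - 232*1/401)*(1/269597) = 150707/204971 + (1019/1008 - 232/401)*(1/269597) = 150707/204971 + (174763/404208)*(1/269597) = 150707/204971 + 174763/108973264176 = 16423069545519305/22336358931418896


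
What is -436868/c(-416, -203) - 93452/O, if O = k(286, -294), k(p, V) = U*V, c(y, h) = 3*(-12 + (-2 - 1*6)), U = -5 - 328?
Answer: 1781860159/244755 ≈ 7280.2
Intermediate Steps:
U = -333
c(y, h) = -60 (c(y, h) = 3*(-12 + (-2 - 6)) = 3*(-12 - 8) = 3*(-20) = -60)
k(p, V) = -333*V
O = 97902 (O = -333*(-294) = 97902)
-436868/c(-416, -203) - 93452/O = -436868/(-60) - 93452/97902 = -436868*(-1/60) - 93452*1/97902 = 109217/15 - 46726/48951 = 1781860159/244755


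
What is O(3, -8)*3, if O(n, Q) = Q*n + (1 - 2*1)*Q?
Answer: -48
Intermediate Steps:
O(n, Q) = -Q + Q*n (O(n, Q) = Q*n + (1 - 2)*Q = Q*n - Q = -Q + Q*n)
O(3, -8)*3 = -8*(-1 + 3)*3 = -8*2*3 = -16*3 = -48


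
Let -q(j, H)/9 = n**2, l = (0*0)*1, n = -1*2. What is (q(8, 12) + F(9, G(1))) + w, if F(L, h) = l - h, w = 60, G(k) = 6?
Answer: 18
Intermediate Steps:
n = -2
l = 0 (l = 0*1 = 0)
q(j, H) = -36 (q(j, H) = -9*(-2)**2 = -9*4 = -36)
F(L, h) = -h (F(L, h) = 0 - h = -h)
(q(8, 12) + F(9, G(1))) + w = (-36 - 1*6) + 60 = (-36 - 6) + 60 = -42 + 60 = 18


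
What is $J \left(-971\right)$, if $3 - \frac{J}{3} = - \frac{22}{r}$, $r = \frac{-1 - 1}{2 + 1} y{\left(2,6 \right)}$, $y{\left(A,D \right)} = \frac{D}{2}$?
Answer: $23304$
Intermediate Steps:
$y{\left(A,D \right)} = \frac{D}{2}$ ($y{\left(A,D \right)} = D \frac{1}{2} = \frac{D}{2}$)
$r = -2$ ($r = \frac{-1 - 1}{2 + 1} \cdot \frac{1}{2} \cdot 6 = - \frac{2}{3} \cdot 3 = \left(-2\right) \frac{1}{3} \cdot 3 = \left(- \frac{2}{3}\right) 3 = -2$)
$J = -24$ ($J = 9 - 3 \left(- \frac{22}{-2}\right) = 9 - 3 \left(\left(-22\right) \left(- \frac{1}{2}\right)\right) = 9 - 33 = -24$)
$J \left(-971\right) = \left(-24\right) \left(-971\right) = 23304$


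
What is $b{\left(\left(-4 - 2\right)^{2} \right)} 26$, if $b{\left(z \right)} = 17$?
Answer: $442$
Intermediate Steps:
$b{\left(\left(-4 - 2\right)^{2} \right)} 26 = 17 \cdot 26 = 442$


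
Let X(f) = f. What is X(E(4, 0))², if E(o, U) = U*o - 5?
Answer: 25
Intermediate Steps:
E(o, U) = -5 + U*o
X(E(4, 0))² = (-5 + 0*4)² = (-5 + 0)² = (-5)² = 25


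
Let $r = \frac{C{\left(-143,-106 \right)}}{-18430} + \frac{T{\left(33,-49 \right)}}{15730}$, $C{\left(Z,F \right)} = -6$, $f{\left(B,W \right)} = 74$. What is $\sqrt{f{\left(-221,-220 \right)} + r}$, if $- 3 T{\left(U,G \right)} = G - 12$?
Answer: $\frac{\sqrt{4626008979240090}}{7906470} \approx 8.6024$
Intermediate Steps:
$T{\left(U,G \right)} = 4 - \frac{G}{3}$ ($T{\left(U,G \right)} = - \frac{G - 12}{3} = - \frac{-12 + G}{3} = 4 - \frac{G}{3}$)
$r = \frac{140737}{86971170}$ ($r = - \frac{6}{-18430} + \frac{4 - - \frac{49}{3}}{15730} = \left(-6\right) \left(- \frac{1}{18430}\right) + \left(4 + \frac{49}{3}\right) \frac{1}{15730} = \frac{3}{9215} + \frac{61}{3} \cdot \frac{1}{15730} = \frac{3}{9215} + \frac{61}{47190} = \frac{140737}{86971170} \approx 0.0016182$)
$\sqrt{f{\left(-221,-220 \right)} + r} = \sqrt{74 + \frac{140737}{86971170}} = \sqrt{\frac{6436007317}{86971170}} = \frac{\sqrt{4626008979240090}}{7906470}$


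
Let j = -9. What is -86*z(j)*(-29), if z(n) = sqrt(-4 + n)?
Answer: 2494*I*sqrt(13) ≈ 8992.3*I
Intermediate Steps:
-86*z(j)*(-29) = -86*sqrt(-4 - 9)*(-29) = -86*I*sqrt(13)*(-29) = 2494*I*sqrt(13)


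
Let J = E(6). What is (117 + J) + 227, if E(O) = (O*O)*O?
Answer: 560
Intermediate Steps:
E(O) = O**3 (E(O) = O**2*O = O**3)
J = 216 (J = 6**3 = 216)
(117 + J) + 227 = (117 + 216) + 227 = 333 + 227 = 560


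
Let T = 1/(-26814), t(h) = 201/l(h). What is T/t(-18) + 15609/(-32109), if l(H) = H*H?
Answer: -141644593/291338579 ≈ -0.48619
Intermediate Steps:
l(H) = H²
t(h) = 201/h² (t(h) = 201/(h²) = 201/h²)
T = -1/26814 ≈ -3.7294e-5
T/t(-18) + 15609/(-32109) = -1/(26814*(201/(-18)²)) + 15609/(-32109) = -1/(26814*(201*(1/324))) + 15609*(-1/32109) = -1/(26814*67/108) - 473/973 = -1/26814*108/67 - 473/973 = -18/299423 - 473/973 = -141644593/291338579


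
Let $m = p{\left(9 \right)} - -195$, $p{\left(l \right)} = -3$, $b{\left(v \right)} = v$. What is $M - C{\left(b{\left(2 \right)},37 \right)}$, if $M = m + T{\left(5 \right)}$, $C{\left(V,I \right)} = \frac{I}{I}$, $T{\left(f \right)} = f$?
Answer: $196$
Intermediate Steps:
$m = 192$ ($m = -3 - -195 = -3 + 195 = 192$)
$C{\left(V,I \right)} = 1$
$M = 197$ ($M = 192 + 5 = 197$)
$M - C{\left(b{\left(2 \right)},37 \right)} = 197 - 1 = 196$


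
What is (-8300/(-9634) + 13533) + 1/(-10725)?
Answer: 699190748158/51662325 ≈ 13534.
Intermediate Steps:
(-8300/(-9634) + 13533) + 1/(-10725) = (-8300*(-1/9634) + 13533) - 1/10725 = (4150/4817 + 13533) - 1/10725 = 65192611/4817 - 1/10725 = 699190748158/51662325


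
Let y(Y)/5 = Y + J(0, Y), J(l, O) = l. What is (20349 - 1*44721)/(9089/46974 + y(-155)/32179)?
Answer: -36840138704712/256070081 ≈ -1.4387e+5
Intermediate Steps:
y(Y) = 5*Y (y(Y) = 5*(Y + 0) = 5*Y)
(20349 - 1*44721)/(9089/46974 + y(-155)/32179) = (20349 - 1*44721)/(9089/46974 + (5*(-155))/32179) = (20349 - 44721)/(9089*(1/46974) - 775*1/32179) = -24372/(9089/46974 - 775/32179) = -24372/256070081/1511576346 = -24372*1511576346/256070081 = -36840138704712/256070081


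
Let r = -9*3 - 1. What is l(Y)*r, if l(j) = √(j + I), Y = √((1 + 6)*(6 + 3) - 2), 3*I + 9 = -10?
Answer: -28*√(-57 + 9*√61)/3 ≈ -34.028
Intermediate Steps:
I = -19/3 (I = -3 + (⅓)*(-10) = -3 - 10/3 = -19/3 ≈ -6.3333)
r = -28 (r = -27 - 1 = -28)
Y = √61 (Y = √(7*9 - 2) = √(63 - 2) = √61 ≈ 7.8102)
l(j) = √(-19/3 + j) (l(j) = √(j - 19/3) = √(-19/3 + j))
l(Y)*r = (√(-57 + 9*√61)/3)*(-28) = -28*√(-57 + 9*√61)/3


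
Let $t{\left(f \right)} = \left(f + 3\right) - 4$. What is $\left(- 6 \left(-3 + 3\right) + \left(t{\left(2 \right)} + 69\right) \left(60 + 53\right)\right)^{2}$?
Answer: $62568100$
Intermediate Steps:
$t{\left(f \right)} = -1 + f$ ($t{\left(f \right)} = \left(3 + f\right) - 4 = -1 + f$)
$\left(- 6 \left(-3 + 3\right) + \left(t{\left(2 \right)} + 69\right) \left(60 + 53\right)\right)^{2} = \left(- 6 \left(-3 + 3\right) + \left(\left(-1 + 2\right) + 69\right) \left(60 + 53\right)\right)^{2} = \left(\left(-6\right) 0 + \left(1 + 69\right) 113\right)^{2} = \left(0 + 70 \cdot 113\right)^{2} = \left(0 + 7910\right)^{2} = 7910^{2} = 62568100$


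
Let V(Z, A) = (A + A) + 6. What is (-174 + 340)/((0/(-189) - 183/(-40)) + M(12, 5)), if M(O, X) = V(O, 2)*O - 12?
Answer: 6640/4503 ≈ 1.4746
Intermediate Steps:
V(Z, A) = 6 + 2*A (V(Z, A) = 2*A + 6 = 6 + 2*A)
M(O, X) = -12 + 10*O (M(O, X) = (6 + 2*2)*O - 12 = (6 + 4)*O - 12 = 10*O - 12 = -12 + 10*O)
(-174 + 340)/((0/(-189) - 183/(-40)) + M(12, 5)) = (-174 + 340)/((0/(-189) - 183/(-40)) + (-12 + 10*12)) = 166/((0*(-1/189) - 183*(-1/40)) + (-12 + 120)) = 166/((0 + 183/40) + 108) = 166/(183/40 + 108) = 166/(4503/40) = 166*(40/4503) = 6640/4503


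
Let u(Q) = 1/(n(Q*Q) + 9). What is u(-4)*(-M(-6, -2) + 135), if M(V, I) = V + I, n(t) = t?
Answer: 143/25 ≈ 5.7200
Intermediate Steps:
M(V, I) = I + V
u(Q) = 1/(9 + Q²) (u(Q) = 1/(Q*Q + 9) = 1/(Q² + 9) = 1/(9 + Q²))
u(-4)*(-M(-6, -2) + 135) = (-(-2 - 6) + 135)/(9 + (-4)²) = (-1*(-8) + 135)/(9 + 16) = (8 + 135)/25 = (1/25)*143 = 143/25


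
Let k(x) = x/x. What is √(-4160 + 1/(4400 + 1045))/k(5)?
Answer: I*√113255995/165 ≈ 64.498*I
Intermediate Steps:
k(x) = 1
√(-4160 + 1/(4400 + 1045))/k(5) = √(-4160 + 1/(4400 + 1045))/1 = √(-4160 + 1/5445)*1 = √(-22651199/5445)*1 = (I*√113255995/165)*1 = I*√113255995/165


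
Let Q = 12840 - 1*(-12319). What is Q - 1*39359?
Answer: -14200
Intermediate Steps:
Q = 25159 (Q = 12840 + 12319 = 25159)
Q - 1*39359 = 25159 - 1*39359 = 25159 - 39359 = -14200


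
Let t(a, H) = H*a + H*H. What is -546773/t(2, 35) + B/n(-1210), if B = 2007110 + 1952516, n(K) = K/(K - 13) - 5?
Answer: -250955127439/254079 ≈ -9.8771e+5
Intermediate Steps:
t(a, H) = H² + H*a (t(a, H) = H*a + H² = H² + H*a)
n(K) = -5 + K/(-13 + K) (n(K) = K/(-13 + K) - 5 = -5 + K/(-13 + K))
B = 3959626
-546773/t(2, 35) + B/n(-1210) = -546773*1/(35*(35 + 2)) + 3959626/(((65 - 4*(-1210))/(-13 - 1210))) = -546773/(35*37) + 3959626/(((65 + 4840)/(-1223))) = -546773/1295 + 3959626/((-1/1223*4905)) = -546773*1/1295 + 3959626/(-4905/1223) = -546773/1295 + 3959626*(-1223/4905) = -546773/1295 - 4842622598/4905 = -250955127439/254079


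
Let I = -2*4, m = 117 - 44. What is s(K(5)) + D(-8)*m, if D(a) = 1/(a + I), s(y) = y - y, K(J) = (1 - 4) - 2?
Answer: -73/16 ≈ -4.5625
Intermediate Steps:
K(J) = -5 (K(J) = -3 - 2 = -5)
s(y) = 0
m = 73
I = -8
D(a) = 1/(-8 + a) (D(a) = 1/(a - 8) = 1/(-8 + a))
s(K(5)) + D(-8)*m = 0 + 73/(-8 - 8) = 0 + 73/(-16) = 0 - 1/16*73 = 0 - 73/16 = -73/16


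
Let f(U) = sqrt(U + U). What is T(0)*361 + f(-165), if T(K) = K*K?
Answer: I*sqrt(330) ≈ 18.166*I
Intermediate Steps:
T(K) = K**2
f(U) = sqrt(2)*sqrt(U) (f(U) = sqrt(2*U) = sqrt(2)*sqrt(U))
T(0)*361 + f(-165) = 0**2*361 + sqrt(2)*sqrt(-165) = 0*361 + sqrt(2)*(I*sqrt(165)) = 0 + I*sqrt(330) = I*sqrt(330)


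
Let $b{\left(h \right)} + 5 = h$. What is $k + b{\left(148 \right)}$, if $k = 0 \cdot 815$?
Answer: $143$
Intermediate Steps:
$b{\left(h \right)} = -5 + h$
$k = 0$
$k + b{\left(148 \right)} = 0 + \left(-5 + 148\right) = 0 + 143 = 143$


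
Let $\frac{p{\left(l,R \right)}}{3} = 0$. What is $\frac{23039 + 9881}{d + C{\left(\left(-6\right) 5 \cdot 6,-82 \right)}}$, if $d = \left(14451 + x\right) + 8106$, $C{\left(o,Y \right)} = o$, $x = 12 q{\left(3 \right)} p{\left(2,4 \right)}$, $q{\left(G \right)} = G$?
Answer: $\frac{32920}{22377} \approx 1.4712$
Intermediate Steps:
$p{\left(l,R \right)} = 0$ ($p{\left(l,R \right)} = 3 \cdot 0 = 0$)
$x = 0$ ($x = 12 \cdot 3 \cdot 0 = 36 \cdot 0 = 0$)
$d = 22557$ ($d = \left(14451 + 0\right) + 8106 = 14451 + 8106 = 22557$)
$\frac{23039 + 9881}{d + C{\left(\left(-6\right) 5 \cdot 6,-82 \right)}} = \frac{23039 + 9881}{22557 + \left(-6\right) 5 \cdot 6} = \frac{32920}{22557 - 180} = \frac{32920}{22377}$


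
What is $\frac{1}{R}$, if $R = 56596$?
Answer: $\frac{1}{56596} \approx 1.7669 \cdot 10^{-5}$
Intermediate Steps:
$\frac{1}{R} = \frac{1}{56596}$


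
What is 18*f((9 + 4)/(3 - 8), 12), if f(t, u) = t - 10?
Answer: -1134/5 ≈ -226.80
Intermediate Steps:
f(t, u) = -10 + t
18*f((9 + 4)/(3 - 8), 12) = 18*(-10 + (9 + 4)/(3 - 8)) = 18*(-10 + 13/(-5)) = 18*(-10 + 13*(-⅕)) = 18*(-10 - 13/5) = 18*(-63/5) = -1134/5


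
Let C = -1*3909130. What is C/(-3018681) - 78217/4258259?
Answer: 16409975832893/12854325536379 ≈ 1.2766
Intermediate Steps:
C = -3909130
C/(-3018681) - 78217/4258259 = -3909130/(-3018681) - 78217/4258259 = -3909130*(-1/3018681) - 78217*1/4258259 = 3909130/3018681 - 78217/4258259 = 16409975832893/12854325536379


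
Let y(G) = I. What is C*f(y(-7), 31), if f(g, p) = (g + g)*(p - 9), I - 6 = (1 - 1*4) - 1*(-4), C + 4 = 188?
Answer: 56672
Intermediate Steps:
C = 184 (C = -4 + 188 = 184)
I = 7 (I = 6 + ((1 - 1*4) - 1*(-4)) = 6 + ((1 - 4) + 4) = 6 + (-3 + 4) = 6 + 1 = 7)
y(G) = 7
f(g, p) = 2*g*(-9 + p) (f(g, p) = (2*g)*(-9 + p) = 2*g*(-9 + p))
C*f(y(-7), 31) = 184*(2*7*(-9 + 31)) = 184*(2*7*22) = 184*308 = 56672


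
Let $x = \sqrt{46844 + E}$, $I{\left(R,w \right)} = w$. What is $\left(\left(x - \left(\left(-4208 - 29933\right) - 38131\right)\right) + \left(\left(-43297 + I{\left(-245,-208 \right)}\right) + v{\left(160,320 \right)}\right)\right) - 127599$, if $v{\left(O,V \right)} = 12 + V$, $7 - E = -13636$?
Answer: $-98500 + \sqrt{60487} \approx -98254.0$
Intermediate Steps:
$E = 13643$ ($E = 7 - -13636 = 7 + 13636 = 13643$)
$x = \sqrt{60487}$ ($x = \sqrt{46844 + 13643} = \sqrt{60487} \approx 245.94$)
$\left(\left(x - \left(\left(-4208 - 29933\right) - 38131\right)\right) + \left(\left(-43297 + I{\left(-245,-208 \right)}\right) + v{\left(160,320 \right)}\right)\right) - 127599 = \left(\left(\sqrt{60487} - \left(\left(-4208 - 29933\right) - 38131\right)\right) + \left(\left(-43297 - 208\right) + \left(12 + 320\right)\right)\right) - 127599 = \left(\left(\sqrt{60487} - \left(-34141 - 38131\right)\right) + \left(-43505 + 332\right)\right) - 127599 = \left(\left(\sqrt{60487} - -72272\right) - 43173\right) - 127599 = \left(\left(\sqrt{60487} + 72272\right) - 43173\right) - 127599 = \left(\left(72272 + \sqrt{60487}\right) - 43173\right) - 127599 = \left(29099 + \sqrt{60487}\right) - 127599 = -98500 + \sqrt{60487}$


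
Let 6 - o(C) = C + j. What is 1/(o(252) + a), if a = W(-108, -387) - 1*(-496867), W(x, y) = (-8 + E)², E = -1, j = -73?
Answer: 1/496775 ≈ 2.0130e-6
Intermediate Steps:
W(x, y) = 81 (W(x, y) = (-8 - 1)² = (-9)² = 81)
o(C) = 79 - C (o(C) = 6 - (C - 73) = 6 - (-73 + C) = 6 + (73 - C) = 79 - C)
a = 496948 (a = 81 - 1*(-496867) = 81 + 496867 = 496948)
1/(o(252) + a) = 1/((79 - 1*252) + 496948) = 1/((79 - 252) + 496948) = 1/(-173 + 496948) = 1/496775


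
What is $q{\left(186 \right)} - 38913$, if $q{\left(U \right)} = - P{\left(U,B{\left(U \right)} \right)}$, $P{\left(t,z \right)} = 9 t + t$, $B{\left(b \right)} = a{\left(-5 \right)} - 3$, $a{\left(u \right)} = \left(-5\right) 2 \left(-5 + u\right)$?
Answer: $-40773$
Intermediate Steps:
$a{\left(u \right)} = 50 - 10 u$ ($a{\left(u \right)} = - 10 \left(-5 + u\right) = 50 - 10 u$)
$B{\left(b \right)} = 97$ ($B{\left(b \right)} = \left(50 - -50\right) - 3 = \left(50 + 50\right) - 3 = 100 - 3 = 97$)
$P{\left(t,z \right)} = 10 t$
$q{\left(U \right)} = - 10 U$
$q{\left(186 \right)} - 38913 = \left(-10\right) 186 - 38913 = -1860 - 38913 = -40773$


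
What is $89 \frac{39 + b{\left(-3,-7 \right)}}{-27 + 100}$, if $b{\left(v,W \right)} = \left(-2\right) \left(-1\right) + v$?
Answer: $\frac{3382}{73} \approx 46.329$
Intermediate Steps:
$b{\left(v,W \right)} = 2 + v$
$89 \frac{39 + b{\left(-3,-7 \right)}}{-27 + 100} = 89 \frac{39 + \left(2 - 3\right)}{-27 + 100} = 89 \frac{39 - 1}{73} = 89 \cdot 38 \cdot \frac{1}{73} = 89 \cdot \frac{38}{73} = \frac{3382}{73}$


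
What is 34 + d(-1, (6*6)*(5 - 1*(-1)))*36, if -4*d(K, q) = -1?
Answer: 43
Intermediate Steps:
d(K, q) = ¼ (d(K, q) = -¼*(-1) = ¼)
34 + d(-1, (6*6)*(5 - 1*(-1)))*36 = 34 + (¼)*36 = 34 + 9 = 43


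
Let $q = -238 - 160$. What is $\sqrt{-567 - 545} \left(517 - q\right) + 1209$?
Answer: $1209 + 1830 i \sqrt{278} \approx 1209.0 + 30512.0 i$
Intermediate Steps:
$q = -398$
$\sqrt{-567 - 545} \left(517 - q\right) + 1209 = \sqrt{-567 - 545} \left(517 - -398\right) + 1209 = \sqrt{-1112} \left(517 + 398\right) + 1209 = 2 i \sqrt{278} \cdot 915 + 1209 = 1830 i \sqrt{278} + 1209 = 1209 + 1830 i \sqrt{278}$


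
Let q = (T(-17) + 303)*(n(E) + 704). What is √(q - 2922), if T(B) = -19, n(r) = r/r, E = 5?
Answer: 3*√21922 ≈ 444.18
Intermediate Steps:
n(r) = 1
q = 200220 (q = (-19 + 303)*(1 + 704) = 284*705 = 200220)
√(q - 2922) = √(200220 - 2922) = √197298 = 3*√21922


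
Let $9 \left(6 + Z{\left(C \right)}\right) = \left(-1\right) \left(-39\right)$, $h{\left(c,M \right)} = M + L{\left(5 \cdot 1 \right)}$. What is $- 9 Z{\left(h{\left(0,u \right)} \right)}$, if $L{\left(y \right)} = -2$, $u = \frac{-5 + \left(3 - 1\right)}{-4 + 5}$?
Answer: $15$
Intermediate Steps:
$u = -3$ ($u = \frac{-5 + 2}{1} = \left(-3\right) 1 = -3$)
$h{\left(c,M \right)} = -2 + M$ ($h{\left(c,M \right)} = M - 2 = -2 + M$)
$Z{\left(C \right)} = - \frac{5}{3}$ ($Z{\left(C \right)} = -6 + \frac{\left(-1\right) \left(-39\right)}{9} = -6 + \frac{1}{9} \cdot 39 = -6 + \frac{13}{3} = - \frac{5}{3}$)
$- 9 Z{\left(h{\left(0,u \right)} \right)} = \left(-9\right) \left(- \frac{5}{3}\right) = 15$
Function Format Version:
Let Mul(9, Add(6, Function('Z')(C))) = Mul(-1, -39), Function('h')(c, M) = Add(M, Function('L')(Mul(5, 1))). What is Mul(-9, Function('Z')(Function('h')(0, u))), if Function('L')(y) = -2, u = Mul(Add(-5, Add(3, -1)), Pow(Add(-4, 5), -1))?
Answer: 15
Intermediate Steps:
u = -3 (u = Mul(Add(-5, 2), Pow(1, -1)) = Mul(-3, 1) = -3)
Function('h')(c, M) = Add(-2, M) (Function('h')(c, M) = Add(M, -2) = Add(-2, M))
Function('Z')(C) = Rational(-5, 3) (Function('Z')(C) = Add(-6, Mul(Rational(1, 9), Mul(-1, -39))) = Add(-6, Mul(Rational(1, 9), 39)) = Add(-6, Rational(13, 3)) = Rational(-5, 3))
Mul(-9, Function('Z')(Function('h')(0, u))) = Mul(-9, Rational(-5, 3)) = 15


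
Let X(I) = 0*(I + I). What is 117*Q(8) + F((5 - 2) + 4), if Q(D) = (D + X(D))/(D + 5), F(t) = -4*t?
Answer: 44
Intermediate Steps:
X(I) = 0 (X(I) = 0*(2*I) = 0)
Q(D) = D/(5 + D) (Q(D) = (D + 0)/(D + 5) = D/(5 + D))
117*Q(8) + F((5 - 2) + 4) = 117*(8/(5 + 8)) - 4*((5 - 2) + 4) = 117*(8/13) - 4*(3 + 4) = 117*(8*(1/13)) - 4*7 = 117*(8/13) - 28 = 72 - 28 = 44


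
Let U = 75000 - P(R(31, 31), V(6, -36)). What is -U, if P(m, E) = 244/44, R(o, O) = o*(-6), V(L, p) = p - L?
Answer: -824939/11 ≈ -74995.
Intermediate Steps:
R(o, O) = -6*o
P(m, E) = 61/11 (P(m, E) = 244*(1/44) = 61/11)
U = 824939/11 (U = 75000 - 1*61/11 = 75000 - 61/11 = 824939/11 ≈ 74995.)
-U = -1*824939/11 = -824939/11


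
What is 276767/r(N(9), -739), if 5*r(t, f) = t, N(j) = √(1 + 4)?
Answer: 276767*√5 ≈ 6.1887e+5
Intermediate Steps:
N(j) = √5
r(t, f) = t/5
276767/r(N(9), -739) = 276767/((√5/5)) = 276767*√5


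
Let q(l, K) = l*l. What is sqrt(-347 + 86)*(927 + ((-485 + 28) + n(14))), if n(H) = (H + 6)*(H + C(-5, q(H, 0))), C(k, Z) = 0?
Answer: 2250*I*sqrt(29) ≈ 12117.0*I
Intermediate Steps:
q(l, K) = l**2
n(H) = H*(6 + H) (n(H) = (H + 6)*(H + 0) = (6 + H)*H = H*(6 + H))
sqrt(-347 + 86)*(927 + ((-485 + 28) + n(14))) = sqrt(-347 + 86)*(927 + ((-485 + 28) + 14*(6 + 14))) = sqrt(-261)*(927 + (-457 + 14*20)) = (3*I*sqrt(29))*(927 + (-457 + 280)) = (3*I*sqrt(29))*(927 - 177) = (3*I*sqrt(29))*750 = 2250*I*sqrt(29)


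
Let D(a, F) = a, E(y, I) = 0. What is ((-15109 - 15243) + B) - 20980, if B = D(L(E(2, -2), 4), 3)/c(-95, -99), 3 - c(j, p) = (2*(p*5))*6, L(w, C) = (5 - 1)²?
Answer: -305066060/5943 ≈ -51332.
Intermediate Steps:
L(w, C) = 16 (L(w, C) = 4² = 16)
c(j, p) = 3 - 60*p (c(j, p) = 3 - 2*(p*5)*6 = 3 - 2*(5*p)*6 = 3 - 10*p*6 = 3 - 60*p)
B = 16/5943 (B = 16/(3 - 60*(-99)) = 16/(3 + 5940) = 16/5943 ≈ 0.0026922)
((-15109 - 15243) + B) - 20980 = ((-15109 - 15243) + 16/5943) - 20980 = (-30352 + 16/5943) - 20980 = -180381920/5943 - 20980 = -305066060/5943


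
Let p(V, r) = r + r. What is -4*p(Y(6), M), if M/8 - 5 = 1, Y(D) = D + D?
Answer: -384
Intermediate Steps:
Y(D) = 2*D
M = 48 (M = 40 + 8*1 = 40 + 8 = 48)
p(V, r) = 2*r
-4*p(Y(6), M) = -8*48 = -4*96 = -384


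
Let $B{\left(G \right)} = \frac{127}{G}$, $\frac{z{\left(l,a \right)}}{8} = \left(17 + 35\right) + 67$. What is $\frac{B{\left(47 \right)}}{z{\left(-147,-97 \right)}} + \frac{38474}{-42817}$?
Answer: $- \frac{36511551}{40761784} \approx -0.89573$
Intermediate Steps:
$z{\left(l,a \right)} = 952$ ($z{\left(l,a \right)} = 8 \left(\left(17 + 35\right) + 67\right) = 8 \left(52 + 67\right) = 8 \cdot 119 = 952$)
$\frac{B{\left(47 \right)}}{z{\left(-147,-97 \right)}} + \frac{38474}{-42817} = \frac{127 \cdot \frac{1}{47}}{952} + \frac{38474}{-42817} = 127 \cdot \frac{1}{47} \cdot \frac{1}{952} + 38474 \left(- \frac{1}{42817}\right) = \frac{127}{47} \cdot \frac{1}{952} - \frac{38474}{42817} = \frac{127}{44744} - \frac{38474}{42817} = - \frac{36511551}{40761784}$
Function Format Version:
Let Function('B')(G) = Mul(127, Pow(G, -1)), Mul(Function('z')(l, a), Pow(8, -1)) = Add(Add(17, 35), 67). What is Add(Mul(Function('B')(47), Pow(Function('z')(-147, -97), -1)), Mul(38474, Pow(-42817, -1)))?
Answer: Rational(-36511551, 40761784) ≈ -0.89573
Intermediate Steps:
Function('z')(l, a) = 952 (Function('z')(l, a) = Mul(8, Add(Add(17, 35), 67)) = Mul(8, Add(52, 67)) = Mul(8, 119) = 952)
Add(Mul(Function('B')(47), Pow(Function('z')(-147, -97), -1)), Mul(38474, Pow(-42817, -1))) = Add(Mul(Mul(127, Pow(47, -1)), Pow(952, -1)), Mul(38474, Pow(-42817, -1))) = Add(Mul(Mul(127, Rational(1, 47)), Rational(1, 952)), Mul(38474, Rational(-1, 42817))) = Add(Mul(Rational(127, 47), Rational(1, 952)), Rational(-38474, 42817)) = Add(Rational(127, 44744), Rational(-38474, 42817)) = Rational(-36511551, 40761784)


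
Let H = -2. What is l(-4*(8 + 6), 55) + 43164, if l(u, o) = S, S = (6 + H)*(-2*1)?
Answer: 43156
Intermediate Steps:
S = -8 (S = (6 - 2)*(-2*1) = 4*(-2) = -8)
l(u, o) = -8
l(-4*(8 + 6), 55) + 43164 = -8 + 43164 = 43156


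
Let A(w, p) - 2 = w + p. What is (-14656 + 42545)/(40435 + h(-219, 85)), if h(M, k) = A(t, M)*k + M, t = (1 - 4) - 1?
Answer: 27889/21431 ≈ 1.3013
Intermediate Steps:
t = -4 (t = -3 - 1 = -4)
A(w, p) = 2 + p + w (A(w, p) = 2 + (w + p) = 2 + (p + w) = 2 + p + w)
h(M, k) = M + k*(-2 + M) (h(M, k) = (2 + M - 4)*k + M = (-2 + M)*k + M = k*(-2 + M) + M = M + k*(-2 + M))
(-14656 + 42545)/(40435 + h(-219, 85)) = (-14656 + 42545)/(40435 + (-219 + 85*(-2 - 219))) = 27889/(40435 + (-219 + 85*(-221))) = 27889/(40435 + (-219 - 18785)) = 27889/(40435 - 19004) = 27889/21431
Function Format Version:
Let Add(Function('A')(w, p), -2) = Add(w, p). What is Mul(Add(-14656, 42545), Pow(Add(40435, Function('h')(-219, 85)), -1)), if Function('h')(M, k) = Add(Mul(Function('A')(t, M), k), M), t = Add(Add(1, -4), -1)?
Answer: Rational(27889, 21431) ≈ 1.3013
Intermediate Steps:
t = -4 (t = Add(-3, -1) = -4)
Function('A')(w, p) = Add(2, p, w) (Function('A')(w, p) = Add(2, Add(w, p)) = Add(2, Add(p, w)) = Add(2, p, w))
Function('h')(M, k) = Add(M, Mul(k, Add(-2, M))) (Function('h')(M, k) = Add(Mul(Add(2, M, -4), k), M) = Add(Mul(Add(-2, M), k), M) = Add(Mul(k, Add(-2, M)), M) = Add(M, Mul(k, Add(-2, M))))
Mul(Add(-14656, 42545), Pow(Add(40435, Function('h')(-219, 85)), -1)) = Mul(Add(-14656, 42545), Pow(Add(40435, Add(-219, Mul(85, Add(-2, -219)))), -1)) = Mul(27889, Pow(Add(40435, Add(-219, Mul(85, -221))), -1)) = Mul(27889, Pow(Add(40435, Add(-219, -18785)), -1)) = Mul(27889, Pow(Add(40435, -19004), -1)) = Mul(27889, Pow(21431, -1)) = Mul(27889, Rational(1, 21431)) = Rational(27889, 21431)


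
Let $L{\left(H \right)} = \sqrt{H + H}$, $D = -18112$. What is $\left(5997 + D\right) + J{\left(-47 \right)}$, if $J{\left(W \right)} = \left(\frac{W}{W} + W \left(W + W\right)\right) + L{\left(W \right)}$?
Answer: $-7696 + i \sqrt{94} \approx -7696.0 + 9.6954 i$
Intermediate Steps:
$L{\left(H \right)} = \sqrt{2} \sqrt{H}$ ($L{\left(H \right)} = \sqrt{2 H} = \sqrt{2} \sqrt{H}$)
$J{\left(W \right)} = 1 + 2 W^{2} + \sqrt{2} \sqrt{W}$ ($J{\left(W \right)} = \left(\frac{W}{W} + W \left(W + W\right)\right) + \sqrt{2} \sqrt{W} = \left(1 + W 2 W\right) + \sqrt{2} \sqrt{W} = \left(1 + 2 W^{2}\right) + \sqrt{2} \sqrt{W} = 1 + 2 W^{2} + \sqrt{2} \sqrt{W}$)
$\left(5997 + D\right) + J{\left(-47 \right)} = \left(5997 - 18112\right) + \left(1 + 2 \left(-47\right)^{2} + \sqrt{2} \sqrt{-47}\right) = -12115 + \left(1 + 2 \cdot 2209 + \sqrt{2} i \sqrt{47}\right) = -12115 + \left(1 + 4418 + i \sqrt{94}\right) = -12115 + \left(4419 + i \sqrt{94}\right) = -7696 + i \sqrt{94}$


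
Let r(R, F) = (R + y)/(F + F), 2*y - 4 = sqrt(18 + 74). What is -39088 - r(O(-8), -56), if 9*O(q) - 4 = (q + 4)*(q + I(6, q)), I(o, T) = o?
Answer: -6566779/168 + sqrt(23)/112 ≈ -39088.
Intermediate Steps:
y = 2 + sqrt(23) (y = 2 + sqrt(18 + 74)/2 = 2 + sqrt(92)/2 = 2 + (2*sqrt(23))/2 = 2 + sqrt(23) ≈ 6.7958)
O(q) = 4/9 + (4 + q)*(6 + q)/9 (O(q) = 4/9 + ((q + 4)*(q + 6))/9 = 4/9 + ((4 + q)*(6 + q))/9 = 4/9 + (4 + q)*(6 + q)/9)
r(R, F) = (2 + R + sqrt(23))/(2*F) (r(R, F) = (R + (2 + sqrt(23)))/(F + F) = (2 + R + sqrt(23))/((2*F)) = (2 + R + sqrt(23))*(1/(2*F)) = (2 + R + sqrt(23))/(2*F))
-39088 - r(O(-8), -56) = -39088 - (2 + (28/9 + (1/9)*(-8)**2 + (10/9)*(-8)) + sqrt(23))/(2*(-56)) = -39088 - (-1)*(2 + (28/9 + (1/9)*64 - 80/9) + sqrt(23))/(2*56) = -39088 - (-1)*(2 + (28/9 + 64/9 - 80/9) + sqrt(23))/(2*56) = -39088 - (-1)*(2 + 4/3 + sqrt(23))/(2*56) = -39088 - (-1)*(10/3 + sqrt(23))/(2*56) = -39088 - (-5/168 - sqrt(23)/112) = -39088 + (5/168 + sqrt(23)/112) = -6566779/168 + sqrt(23)/112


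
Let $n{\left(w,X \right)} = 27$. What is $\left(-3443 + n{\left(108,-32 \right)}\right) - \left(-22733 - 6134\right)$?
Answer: $25451$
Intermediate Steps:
$\left(-3443 + n{\left(108,-32 \right)}\right) - \left(-22733 - 6134\right) = \left(-3443 + 27\right) - \left(-22733 - 6134\right) = -3416 - -28867 = -3416 + 28867 = 25451$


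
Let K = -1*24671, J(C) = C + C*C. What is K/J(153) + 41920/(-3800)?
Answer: -27036721/2238390 ≈ -12.079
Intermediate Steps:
J(C) = C + C**2
K = -24671
K/J(153) + 41920/(-3800) = -24671*1/(153*(1 + 153)) + 41920/(-3800) = -24671/(153*154) + 41920*(-1/3800) = -24671/23562 - 1048/95 = -27036721/2238390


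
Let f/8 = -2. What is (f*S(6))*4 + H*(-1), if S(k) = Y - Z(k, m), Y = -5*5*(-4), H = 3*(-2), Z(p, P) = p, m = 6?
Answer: -6010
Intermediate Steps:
f = -16 (f = 8*(-2) = -16)
H = -6
Y = 100 (Y = -25*(-4) = 100)
S(k) = 100 - k
(f*S(6))*4 + H*(-1) = -16*(100 - 1*6)*4 - 6*(-1) = -16*(100 - 6)*4 + 6 = -16*94*4 + 6 = -1504*4 + 6 = -6016 + 6 = -6010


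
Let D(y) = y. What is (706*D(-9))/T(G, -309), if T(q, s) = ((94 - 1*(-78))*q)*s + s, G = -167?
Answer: -2118/2958469 ≈ -0.00071591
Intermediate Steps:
T(q, s) = s + 172*q*s (T(q, s) = ((94 + 78)*q)*s + s = (172*q)*s + s = 172*q*s + s = s + 172*q*s)
(706*D(-9))/T(G, -309) = (706*(-9))/((-309*(1 + 172*(-167)))) = -6354*(-1/(309*(1 - 28724))) = -6354/((-309*(-28723))) = -6354/8875407 = -6354*1/8875407 = -2118/2958469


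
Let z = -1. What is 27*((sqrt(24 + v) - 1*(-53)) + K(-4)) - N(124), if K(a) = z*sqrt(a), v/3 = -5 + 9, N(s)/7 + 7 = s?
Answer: 774 - 54*I ≈ 774.0 - 54.0*I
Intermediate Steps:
N(s) = -49 + 7*s
v = 12 (v = 3*(-5 + 9) = 3*4 = 12)
K(a) = -sqrt(a)
27*((sqrt(24 + v) - 1*(-53)) + K(-4)) - N(124) = 27*((sqrt(24 + 12) - 1*(-53)) - sqrt(-4)) - (-49 + 7*124) = 27*((sqrt(36) + 53) - 2*I) - (-49 + 868) = 27*((6 + 53) - 2*I) - 1*819 = 27*(59 - 2*I) - 819 = (1593 - 54*I) - 819 = 774 - 54*I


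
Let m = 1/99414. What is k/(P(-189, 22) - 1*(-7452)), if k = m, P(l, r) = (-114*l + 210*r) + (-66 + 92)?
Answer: 1/3344684616 ≈ 2.9898e-10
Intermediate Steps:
P(l, r) = 26 - 114*l + 210*r (P(l, r) = (-114*l + 210*r) + 26 = 26 - 114*l + 210*r)
m = 1/99414 ≈ 1.0059e-5
k = 1/99414 ≈ 1.0059e-5
k/(P(-189, 22) - 1*(-7452)) = 1/(99414*((26 - 114*(-189) + 210*22) - 1*(-7452))) = 1/(99414*((26 + 21546 + 4620) + 7452)) = 1/(99414*(26192 + 7452)) = (1/99414)/33644 = (1/99414)*(1/33644) = 1/3344684616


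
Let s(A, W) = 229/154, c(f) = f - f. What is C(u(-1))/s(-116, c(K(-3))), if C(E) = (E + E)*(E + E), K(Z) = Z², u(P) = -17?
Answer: 178024/229 ≈ 777.40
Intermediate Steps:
C(E) = 4*E² (C(E) = (2*E)*(2*E) = 4*E²)
c(f) = 0
s(A, W) = 229/154 (s(A, W) = 229*(1/154) = 229/154)
C(u(-1))/s(-116, c(K(-3))) = (4*(-17)²)/(229/154) = (4*289)*(154/229) = 1156*(154/229) = 178024/229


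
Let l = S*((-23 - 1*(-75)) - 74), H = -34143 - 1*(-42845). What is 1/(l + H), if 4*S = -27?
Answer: 2/17701 ≈ 0.00011299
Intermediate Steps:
S = -27/4 (S = (¼)*(-27) = -27/4 ≈ -6.7500)
H = 8702 (H = -34143 + 42845 = 8702)
l = 297/2 (l = -27*((-23 - 1*(-75)) - 74)/4 = -27*((-23 + 75) - 74)/4 = -27*(52 - 74)/4 = -27/4*(-22) = 297/2 ≈ 148.50)
1/(l + H) = 1/(297/2 + 8702) = 1/(17701/2) = 2/17701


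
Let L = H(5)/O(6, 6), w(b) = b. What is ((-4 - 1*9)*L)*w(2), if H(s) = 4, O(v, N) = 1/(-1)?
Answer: 104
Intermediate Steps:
O(v, N) = -1
L = -4 (L = 4/(-1) = 4*(-1) = -4)
((-4 - 1*9)*L)*w(2) = ((-4 - 1*9)*(-4))*2 = ((-4 - 9)*(-4))*2 = -13*(-4)*2 = 52*2 = 104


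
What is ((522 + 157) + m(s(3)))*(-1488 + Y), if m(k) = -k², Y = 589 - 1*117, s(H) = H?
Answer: -680720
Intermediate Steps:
Y = 472 (Y = 589 - 117 = 472)
((522 + 157) + m(s(3)))*(-1488 + Y) = ((522 + 157) - 1*3²)*(-1488 + 472) = (679 - 1*9)*(-1016) = (679 - 9)*(-1016) = 670*(-1016) = -680720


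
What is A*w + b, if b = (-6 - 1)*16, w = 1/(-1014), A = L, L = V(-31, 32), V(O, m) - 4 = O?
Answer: -37847/338 ≈ -111.97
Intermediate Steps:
V(O, m) = 4 + O
L = -27 (L = 4 - 31 = -27)
A = -27
w = -1/1014 ≈ -0.00098619
b = -112 (b = -7*16 = -112)
A*w + b = -27*(-1/1014) - 112 = 9/338 - 112 = -37847/338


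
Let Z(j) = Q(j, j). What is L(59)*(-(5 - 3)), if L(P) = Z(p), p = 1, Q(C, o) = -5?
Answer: 10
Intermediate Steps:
Z(j) = -5
L(P) = -5
L(59)*(-(5 - 3)) = -(-5)*(5 - 3) = -(-5)*2 = -5*(-2) = 10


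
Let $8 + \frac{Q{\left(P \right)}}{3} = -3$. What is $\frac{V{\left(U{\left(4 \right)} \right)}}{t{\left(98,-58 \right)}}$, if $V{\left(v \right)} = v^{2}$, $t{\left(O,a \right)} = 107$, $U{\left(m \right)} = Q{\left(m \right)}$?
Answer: $\frac{1089}{107} \approx 10.178$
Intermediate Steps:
$Q{\left(P \right)} = -33$ ($Q{\left(P \right)} = -24 + 3 \left(-3\right) = -24 - 9 = -33$)
$U{\left(m \right)} = -33$
$\frac{V{\left(U{\left(4 \right)} \right)}}{t{\left(98,-58 \right)}} = \frac{\left(-33\right)^{2}}{107} = 1089 \cdot \frac{1}{107} = \frac{1089}{107}$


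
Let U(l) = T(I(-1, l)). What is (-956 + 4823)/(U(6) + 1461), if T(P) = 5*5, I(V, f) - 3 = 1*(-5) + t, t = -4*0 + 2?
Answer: 3867/1486 ≈ 2.6023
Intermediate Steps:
t = 2 (t = 0 + 2 = 2)
I(V, f) = 0 (I(V, f) = 3 + (1*(-5) + 2) = 3 + (-5 + 2) = 3 - 3 = 0)
T(P) = 25
U(l) = 25
(-956 + 4823)/(U(6) + 1461) = (-956 + 4823)/(25 + 1461) = 3867/1486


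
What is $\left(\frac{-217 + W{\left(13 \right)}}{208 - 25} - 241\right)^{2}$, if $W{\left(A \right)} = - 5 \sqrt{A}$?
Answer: $\frac{1964262725}{33489} + \frac{443200 \sqrt{13}}{33489} \approx 58702.0$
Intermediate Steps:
$\left(\frac{-217 + W{\left(13 \right)}}{208 - 25} - 241\right)^{2} = \left(\frac{-217 - 5 \sqrt{13}}{208 - 25} - 241\right)^{2} = \left(\frac{-217 - 5 \sqrt{13}}{183} - 241\right)^{2} = \left(\left(-217 - 5 \sqrt{13}\right) \frac{1}{183} - 241\right)^{2} = \left(\left(- \frac{217}{183} - \frac{5 \sqrt{13}}{183}\right) - 241\right)^{2} = \left(- \frac{44320}{183} - \frac{5 \sqrt{13}}{183}\right)^{2}$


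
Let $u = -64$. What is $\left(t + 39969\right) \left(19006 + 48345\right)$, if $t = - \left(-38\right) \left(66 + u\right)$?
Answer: $2697070795$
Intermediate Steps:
$t = 76$ ($t = - \left(-38\right) \left(66 - 64\right) = - \left(-38\right) 2 = \left(-1\right) \left(-76\right) = 76$)
$\left(t + 39969\right) \left(19006 + 48345\right) = \left(76 + 39969\right) \left(19006 + 48345\right) = 40045 \cdot 67351 = 2697070795$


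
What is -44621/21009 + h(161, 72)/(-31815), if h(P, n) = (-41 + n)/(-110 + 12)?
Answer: -46373941997/21834443610 ≈ -2.1239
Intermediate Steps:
h(P, n) = 41/98 - n/98 (h(P, n) = (-41 + n)/(-98) = (-41 + n)*(-1/98) = 41/98 - n/98)
-44621/21009 + h(161, 72)/(-31815) = -44621/21009 + (41/98 - 1/98*72)/(-31815) = -44621*1/21009 + (41/98 - 36/49)*(-1/31815) = -44621/21009 - 31/98*(-1/31815) = -44621/21009 + 31/3117870 = -46373941997/21834443610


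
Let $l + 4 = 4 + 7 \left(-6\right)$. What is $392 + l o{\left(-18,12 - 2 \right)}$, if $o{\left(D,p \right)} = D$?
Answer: $1148$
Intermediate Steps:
$l = -42$ ($l = -4 + \left(4 + 7 \left(-6\right)\right) = -4 + \left(4 - 42\right) = -4 - 38 = -42$)
$392 + l o{\left(-18,12 - 2 \right)} = 392 - -756 = 392 + 756 = 1148$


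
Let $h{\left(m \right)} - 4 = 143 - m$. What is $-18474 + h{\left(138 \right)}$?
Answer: $-18465$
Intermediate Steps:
$h{\left(m \right)} = 147 - m$ ($h{\left(m \right)} = 4 - \left(-143 + m\right) = 147 - m$)
$-18474 + h{\left(138 \right)} = -18474 + \left(147 - 138\right) = -18474 + 9 = -18465$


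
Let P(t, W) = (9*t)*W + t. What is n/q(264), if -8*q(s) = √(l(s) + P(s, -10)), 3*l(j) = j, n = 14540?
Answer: 29080*I*√1463/1463 ≈ 760.28*I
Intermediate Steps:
l(j) = j/3
P(t, W) = t + 9*W*t (P(t, W) = 9*W*t + t = t + 9*W*t)
q(s) = -√798*√(-s)/24 (q(s) = -√(s/3 + s*(1 + 9*(-10)))/8 = -√(s/3 + s*(1 - 90))/8 = -√(s/3 + s*(-89))/8 = -√(s/3 - 89*s)/8 = -√798*√(-s)/3/8 = -√798*√(-s)/24)
n/q(264) = 14540/((-√798*√(-1*264)/24)) = 14540/((-√798*√(-264)/24)) = 14540/((-√798*2*I*√66/24)) = 14540/((-I*√1463/2)) = 14540*(2*I*√1463/1463) = 29080*I*√1463/1463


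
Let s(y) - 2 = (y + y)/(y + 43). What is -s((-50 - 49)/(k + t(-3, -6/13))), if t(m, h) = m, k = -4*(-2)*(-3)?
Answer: -151/70 ≈ -2.1571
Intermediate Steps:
k = -24 (k = 8*(-3) = -24)
s(y) = 2 + 2*y/(43 + y) (s(y) = 2 + (y + y)/(y + 43) = 2 + (2*y)/(43 + y) = 2 + 2*y/(43 + y))
-s((-50 - 49)/(k + t(-3, -6/13))) = -2*(43 + 2*((-50 - 49)/(-24 - 3)))/(43 + (-50 - 49)/(-24 - 3)) = -2*(43 + 2*(-99/(-27)))/(43 - 99/(-27)) = -2*(43 + 2*(-99*(-1/27)))/(43 - 99*(-1/27)) = -2*(43 + 2*(11/3))/(43 + 11/3) = -2*(43 + 22/3)/140/3 = -2*3*151/(140*3) = -1*151/70 = -151/70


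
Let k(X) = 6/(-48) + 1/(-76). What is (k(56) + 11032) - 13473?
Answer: -371053/152 ≈ -2441.1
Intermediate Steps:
k(X) = -21/152 (k(X) = 6*(-1/48) + 1*(-1/76) = -1/8 - 1/76 = -21/152)
(k(56) + 11032) - 13473 = (-21/152 + 11032) - 13473 = 1676843/152 - 13473 = -371053/152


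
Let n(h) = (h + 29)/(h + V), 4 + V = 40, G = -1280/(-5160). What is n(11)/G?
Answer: 645/188 ≈ 3.4309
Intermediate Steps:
G = 32/129 (G = -1280*(-1/5160) = 32/129 ≈ 0.24806)
V = 36 (V = -4 + 40 = 36)
n(h) = (29 + h)/(36 + h) (n(h) = (h + 29)/(h + 36) = (29 + h)/(36 + h))
n(11)/G = ((29 + 11)/(36 + 11))/(32/129) = (40/47)*(129/32) = 645/188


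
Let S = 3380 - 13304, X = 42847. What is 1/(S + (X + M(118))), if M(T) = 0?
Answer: 1/32923 ≈ 3.0374e-5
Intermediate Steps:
S = -9924
1/(S + (X + M(118))) = 1/(-9924 + (42847 + 0)) = 1/(-9924 + 42847) = 1/32923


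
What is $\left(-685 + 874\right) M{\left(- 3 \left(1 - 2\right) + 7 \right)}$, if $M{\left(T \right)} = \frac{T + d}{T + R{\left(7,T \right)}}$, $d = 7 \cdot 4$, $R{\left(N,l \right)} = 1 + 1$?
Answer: $\frac{1197}{2} \approx 598.5$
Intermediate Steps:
$R{\left(N,l \right)} = 2$
$d = 28$
$M{\left(T \right)} = \frac{28 + T}{2 + T}$ ($M{\left(T \right)} = \frac{T + 28}{T + 2} = \frac{28 + T}{2 + T}$)
$\left(-685 + 874\right) M{\left(- 3 \left(1 - 2\right) + 7 \right)} = \left(-685 + 874\right) \frac{28 + \left(- 3 \left(1 - 2\right) + 7\right)}{2 + \left(- 3 \left(1 - 2\right) + 7\right)} = 189 \frac{28 + \left(\left(-3\right) \left(-1\right) + 7\right)}{2 + \left(\left(-3\right) \left(-1\right) + 7\right)} = 189 \frac{28 + \left(3 + 7\right)}{2 + \left(3 + 7\right)} = 189 \frac{28 + 10}{2 + 10} = 189 \cdot \frac{1}{12} \cdot 38 = 189 \cdot \frac{19}{6} = \frac{1197}{2}$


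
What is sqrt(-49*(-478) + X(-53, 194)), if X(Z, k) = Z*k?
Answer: 6*sqrt(365) ≈ 114.63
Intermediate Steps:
sqrt(-49*(-478) + X(-53, 194)) = sqrt(-49*(-478) - 53*194) = sqrt(23422 - 10282) = sqrt(13140) = 6*sqrt(365)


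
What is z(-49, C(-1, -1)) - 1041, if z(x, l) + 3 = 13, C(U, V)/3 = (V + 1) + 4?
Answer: -1031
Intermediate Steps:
C(U, V) = 15 + 3*V (C(U, V) = 3*((V + 1) + 4) = 3*((1 + V) + 4) = 3*(5 + V) = 15 + 3*V)
z(x, l) = 10 (z(x, l) = -3 + 13 = 10)
z(-49, C(-1, -1)) - 1041 = 10 - 1041 = -1031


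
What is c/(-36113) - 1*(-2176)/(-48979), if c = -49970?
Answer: 338414106/252682661 ≈ 1.3393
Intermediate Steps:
c/(-36113) - 1*(-2176)/(-48979) = -49970/(-36113) - 1*(-2176)/(-48979) = -49970*(-1/36113) + 2176*(-1/48979) = 49970/36113 - 2176/48979 = 338414106/252682661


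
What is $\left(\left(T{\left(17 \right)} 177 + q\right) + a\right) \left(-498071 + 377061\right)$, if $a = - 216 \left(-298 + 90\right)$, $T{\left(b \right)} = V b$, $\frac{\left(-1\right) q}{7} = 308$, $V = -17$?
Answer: $1014184810$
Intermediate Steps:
$q = -2156$ ($q = \left(-7\right) 308 = -2156$)
$T{\left(b \right)} = - 17 b$
$a = 44928$ ($a = \left(-216\right) \left(-208\right) = 44928$)
$\left(\left(T{\left(17 \right)} 177 + q\right) + a\right) \left(-498071 + 377061\right) = \left(\left(\left(-17\right) 17 \cdot 177 - 2156\right) + 44928\right) \left(-498071 + 377061\right) = \left(\left(\left(-289\right) 177 - 2156\right) + 44928\right) \left(-121010\right) = \left(\left(-51153 - 2156\right) + 44928\right) \left(-121010\right) = \left(-53309 + 44928\right) \left(-121010\right) = \left(-8381\right) \left(-121010\right) = 1014184810$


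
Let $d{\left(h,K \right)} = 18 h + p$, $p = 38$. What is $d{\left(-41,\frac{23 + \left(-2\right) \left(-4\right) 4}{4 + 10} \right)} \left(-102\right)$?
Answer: $71400$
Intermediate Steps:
$d{\left(h,K \right)} = 38 + 18 h$ ($d{\left(h,K \right)} = 18 h + 38 = 38 + 18 h$)
$d{\left(-41,\frac{23 + \left(-2\right) \left(-4\right) 4}{4 + 10} \right)} \left(-102\right) = \left(38 + 18 \left(-41\right)\right) \left(-102\right) = \left(38 - 738\right) \left(-102\right) = \left(-700\right) \left(-102\right) = 71400$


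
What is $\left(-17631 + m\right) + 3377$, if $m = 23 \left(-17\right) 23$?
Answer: $-23247$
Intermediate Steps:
$m = -8993$ ($m = \left(-391\right) 23 = -8993$)
$\left(-17631 + m\right) + 3377 = \left(-17631 - 8993\right) + 3377 = -26624 + 3377 = -23247$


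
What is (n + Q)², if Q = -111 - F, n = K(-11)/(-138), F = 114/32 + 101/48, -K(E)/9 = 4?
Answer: 64513024/4761 ≈ 13550.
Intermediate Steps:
K(E) = -36 (K(E) = -9*4 = -36)
F = 17/3 (F = 114*(1/32) + 101*(1/48) = 57/16 + 101/48 = 17/3 ≈ 5.6667)
n = 6/23 (n = -36/(-138) = -36*(-1/138) = 6/23 ≈ 0.26087)
Q = -350/3 (Q = -111 - 1*17/3 = -111 - 17/3 = -350/3 ≈ -116.67)
(n + Q)² = (6/23 - 350/3)² = (-8032/69)² = 64513024/4761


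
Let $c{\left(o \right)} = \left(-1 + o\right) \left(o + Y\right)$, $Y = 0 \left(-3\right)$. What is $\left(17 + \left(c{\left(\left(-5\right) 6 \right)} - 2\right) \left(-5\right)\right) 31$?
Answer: $-143313$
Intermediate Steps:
$Y = 0$
$c{\left(o \right)} = o \left(-1 + o\right)$ ($c{\left(o \right)} = \left(-1 + o\right) \left(o + 0\right) = \left(-1 + o\right) o = o \left(-1 + o\right)$)
$\left(17 + \left(c{\left(\left(-5\right) 6 \right)} - 2\right) \left(-5\right)\right) 31 = \left(17 + \left(\left(-5\right) 6 \left(-1 - 30\right) - 2\right) \left(-5\right)\right) 31 = \left(17 + \left(- 30 \left(-1 - 30\right) - 2\right) \left(-5\right)\right) 31 = \left(17 + \left(\left(-30\right) \left(-31\right) - 2\right) \left(-5\right)\right) 31 = \left(17 + \left(930 - 2\right) \left(-5\right)\right) 31 = \left(17 + 928 \left(-5\right)\right) 31 = \left(17 - 4640\right) 31 = \left(-4623\right) 31 = -143313$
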